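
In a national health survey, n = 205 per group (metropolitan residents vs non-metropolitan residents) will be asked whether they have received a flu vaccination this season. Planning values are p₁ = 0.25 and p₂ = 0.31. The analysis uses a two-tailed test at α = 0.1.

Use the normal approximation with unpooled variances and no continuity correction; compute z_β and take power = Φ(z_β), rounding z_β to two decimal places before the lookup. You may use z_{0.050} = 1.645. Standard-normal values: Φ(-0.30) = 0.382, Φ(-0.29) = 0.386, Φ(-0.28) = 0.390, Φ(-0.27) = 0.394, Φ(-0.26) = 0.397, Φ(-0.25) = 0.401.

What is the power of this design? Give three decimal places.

z_β = |p₁−p₂|·√(n/[p₁q₁+p₂q₂]) − z_{α/2}
    = 0.06 · √(205/0.4014) − 1.645
    = 0.06 · 22.5989 − 1.645
    = 1.3559 − 1.645 = -0.2891 → -0.29
Power = Φ(-0.29) = 0.386.

Power ≈ 0.386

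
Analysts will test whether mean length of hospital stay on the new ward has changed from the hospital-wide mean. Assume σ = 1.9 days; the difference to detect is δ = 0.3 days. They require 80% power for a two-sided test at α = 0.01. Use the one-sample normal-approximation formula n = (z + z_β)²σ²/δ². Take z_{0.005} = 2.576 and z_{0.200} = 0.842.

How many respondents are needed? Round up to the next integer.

n = 469

n = (z_{α/2} + z_β)² · σ² / δ²
  = (2.576 + 0.842)² · 1.9² / 0.3²
  = 11.6827 · 3.61 / 0.09
  = 468.61
Round up → n = 469.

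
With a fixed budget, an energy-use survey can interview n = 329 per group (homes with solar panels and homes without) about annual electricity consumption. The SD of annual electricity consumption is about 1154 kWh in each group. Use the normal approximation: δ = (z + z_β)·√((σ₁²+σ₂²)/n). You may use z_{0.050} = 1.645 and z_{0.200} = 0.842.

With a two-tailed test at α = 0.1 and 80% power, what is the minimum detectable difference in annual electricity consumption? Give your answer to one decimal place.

δ = (z_{α/2} + z_β) · √((σ₁²+σ₂²)/n)
  = (1.645 + 0.842) · √(2663432/329)
  = 2.487 · √8095.5
  = 2.487 · 89.9752
  = 223.7683

Minimum detectable difference ≈ 223.8 kWh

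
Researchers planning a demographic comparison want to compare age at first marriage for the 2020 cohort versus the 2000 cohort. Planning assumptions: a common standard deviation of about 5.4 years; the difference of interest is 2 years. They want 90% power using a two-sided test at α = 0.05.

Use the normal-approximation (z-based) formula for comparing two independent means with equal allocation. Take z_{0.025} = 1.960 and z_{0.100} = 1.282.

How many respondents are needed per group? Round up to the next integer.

n = 154 per group

n = (z_{α/2} + z_β)² · (σ₁² + σ₂²) / δ²
  = (1.960 + 1.282)² · (2·5.4² = 58.32) / 2²
  = 10.5106 · 58.32 / 4
  = 153.24
Round up → n = 154 per group.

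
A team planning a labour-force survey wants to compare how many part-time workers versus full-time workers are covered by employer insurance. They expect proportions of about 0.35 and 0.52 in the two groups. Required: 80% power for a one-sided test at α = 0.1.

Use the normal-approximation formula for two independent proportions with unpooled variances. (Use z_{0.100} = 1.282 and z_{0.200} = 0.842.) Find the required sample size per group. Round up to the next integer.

n = (z_α + z_β)² · [p₁(1−p₁) + p₂(1−p₂)] / (p₁ − p₂)²
  = (1.282 + 0.842)² · (0.35·0.65 + 0.52·0.48) / (-0.17)²
  = (2.124)² · (0.2275 + 0.2496) / 0.0289
  = 4.5114 · 0.4771 / 0.0289
  = 74.48
Round up → n = 75 per group.

n = 75 per group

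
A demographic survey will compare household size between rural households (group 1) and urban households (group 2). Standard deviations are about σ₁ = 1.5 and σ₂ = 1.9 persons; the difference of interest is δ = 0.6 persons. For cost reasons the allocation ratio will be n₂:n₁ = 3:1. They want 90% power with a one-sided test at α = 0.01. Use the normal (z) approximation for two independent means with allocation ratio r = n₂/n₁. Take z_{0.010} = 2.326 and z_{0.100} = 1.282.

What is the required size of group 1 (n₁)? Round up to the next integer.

n₁ = (z_α + z_β)² · (σ₁² + σ₂²/r) / δ²
   = (2.326 + 1.282)² · (1.5² + 1.9²/3) / 0.6²
   = 13.0177 · (2.25 + 1.2033) / 0.36
   = 13.0177 · 3.4533 / 0.36
   = 124.87
Round up → n₁ = 125; n₂ = r·n₁ = 3 × 125 = 375.

n₁ = 125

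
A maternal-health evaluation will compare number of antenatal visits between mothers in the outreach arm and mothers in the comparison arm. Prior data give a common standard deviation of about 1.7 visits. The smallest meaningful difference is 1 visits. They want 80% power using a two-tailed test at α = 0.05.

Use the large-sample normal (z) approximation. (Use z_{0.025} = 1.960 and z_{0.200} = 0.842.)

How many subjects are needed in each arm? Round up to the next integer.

n = (z_{α/2} + z_β)² · (σ₁² + σ₂²) / δ²
  = (1.960 + 0.842)² · (2·1.7² = 5.78) / 1²
  = 7.8512 · 5.78 / 1
  = 45.38
Round up → n = 46 per group.

n = 46 per group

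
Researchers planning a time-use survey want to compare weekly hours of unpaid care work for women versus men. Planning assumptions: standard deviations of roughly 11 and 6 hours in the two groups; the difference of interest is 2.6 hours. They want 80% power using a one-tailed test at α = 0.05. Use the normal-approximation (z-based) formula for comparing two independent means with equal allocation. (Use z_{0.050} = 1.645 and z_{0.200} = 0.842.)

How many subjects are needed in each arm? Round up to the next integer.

n = (z_α + z_β)² · (σ₁² + σ₂²) / δ²
  = (1.645 + 0.842)² · (11² + 6² = 157) / 2.6²
  = 6.1852 · 157 / 6.76
  = 143.65
Round up → n = 144 per group.

n = 144 per group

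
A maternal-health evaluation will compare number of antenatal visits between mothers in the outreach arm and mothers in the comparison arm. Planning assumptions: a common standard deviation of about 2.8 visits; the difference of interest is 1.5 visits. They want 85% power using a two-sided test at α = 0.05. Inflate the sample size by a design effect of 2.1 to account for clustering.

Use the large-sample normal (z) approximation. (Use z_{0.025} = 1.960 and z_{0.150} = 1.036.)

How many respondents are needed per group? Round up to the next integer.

n = 132 per group

n = (z_{α/2} + z_β)² · (σ₁² + σ₂²) / δ²
  = (1.960 + 1.036)² · (2·2.8² = 15.68) / 1.5²
  = 8.9760 · 15.68 / 2.25
  = 62.55
Design effect: 2.1 × 62.55 = 131.36.
Round up → n = 132 per group.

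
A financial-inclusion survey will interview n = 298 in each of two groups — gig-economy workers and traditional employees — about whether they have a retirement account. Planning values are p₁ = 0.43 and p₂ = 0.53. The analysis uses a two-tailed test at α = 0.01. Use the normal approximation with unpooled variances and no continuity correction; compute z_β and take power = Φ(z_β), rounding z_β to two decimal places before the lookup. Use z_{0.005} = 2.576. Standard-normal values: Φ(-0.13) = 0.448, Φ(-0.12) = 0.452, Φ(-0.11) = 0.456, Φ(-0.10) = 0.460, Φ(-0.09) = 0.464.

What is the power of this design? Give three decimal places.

Power ≈ 0.452

z_β = |p₁−p₂|·√(n/[p₁q₁+p₂q₂]) − z_{α/2}
    = 0.10 · √(298/0.4942) − 2.576
    = 0.10 · 24.5560 − 2.576
    = 2.4556 − 2.576 = -0.1204 → -0.12
Power = Φ(-0.12) = 0.452.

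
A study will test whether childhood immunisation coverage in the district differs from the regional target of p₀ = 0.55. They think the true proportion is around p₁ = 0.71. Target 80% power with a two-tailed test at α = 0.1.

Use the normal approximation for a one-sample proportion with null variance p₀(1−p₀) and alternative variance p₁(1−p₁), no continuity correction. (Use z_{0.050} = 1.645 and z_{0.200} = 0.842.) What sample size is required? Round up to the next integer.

n = 57

n = [z_{α/2}·√(p₀q₀) + z_β·√(p₁q₁)]² / (p₁ − p₀)²
  = [1.645·√(0.55·0.45) + 0.842·√(0.71·0.29)]² / (0.16)²
  = [1.645·0.4975 + 0.842·0.4538]² / 0.0256
  = [1.2004]² / 0.0256
  = 56.29
Round up → n = 57.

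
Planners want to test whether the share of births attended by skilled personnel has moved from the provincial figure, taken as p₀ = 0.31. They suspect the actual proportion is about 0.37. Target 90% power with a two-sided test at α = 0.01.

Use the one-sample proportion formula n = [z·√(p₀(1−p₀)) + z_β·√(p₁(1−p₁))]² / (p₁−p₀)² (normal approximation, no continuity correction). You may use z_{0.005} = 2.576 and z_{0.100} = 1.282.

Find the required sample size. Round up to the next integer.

n = [z_{α/2}·√(p₀q₀) + z_β·√(p₁q₁)]² / (p₁ − p₀)²
  = [2.576·√(0.31·0.69) + 1.282·√(0.37·0.63)]² / (0.06)²
  = [2.576·0.4625 + 1.282·0.4828]² / 0.0036
  = [1.8103]² / 0.0036
  = 910.37
Round up → n = 911.

n = 911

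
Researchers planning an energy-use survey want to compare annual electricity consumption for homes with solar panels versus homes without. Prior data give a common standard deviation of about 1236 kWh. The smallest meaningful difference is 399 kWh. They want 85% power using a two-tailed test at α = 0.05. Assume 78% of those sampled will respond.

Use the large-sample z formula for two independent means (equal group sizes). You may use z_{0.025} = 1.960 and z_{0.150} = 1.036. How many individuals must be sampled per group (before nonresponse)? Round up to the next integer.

n = 221 per group

n = (z_{α/2} + z_β)² · (σ₁² + σ₂²) / δ²
  = (1.960 + 1.036)² · (2·1236² = 3055392) / 399²
  = 8.9760 · 3055392 / 159201
  = 172.27
Adjust for 78% response: 172.27 / 0.78 = 220.86.
Round up → n = 221 per group.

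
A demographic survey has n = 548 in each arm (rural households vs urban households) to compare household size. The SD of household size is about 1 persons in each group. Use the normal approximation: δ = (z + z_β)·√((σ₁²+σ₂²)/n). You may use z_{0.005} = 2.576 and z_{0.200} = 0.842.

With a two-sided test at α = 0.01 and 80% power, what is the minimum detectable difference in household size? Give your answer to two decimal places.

Minimum detectable difference ≈ 0.21 persons

δ = (z_{α/2} + z_β) · √((σ₁²+σ₂²)/n)
  = (2.576 + 0.842) · √(2/548)
  = 3.418 · √0.00365
  = 3.418 · 0.0604
  = 0.2065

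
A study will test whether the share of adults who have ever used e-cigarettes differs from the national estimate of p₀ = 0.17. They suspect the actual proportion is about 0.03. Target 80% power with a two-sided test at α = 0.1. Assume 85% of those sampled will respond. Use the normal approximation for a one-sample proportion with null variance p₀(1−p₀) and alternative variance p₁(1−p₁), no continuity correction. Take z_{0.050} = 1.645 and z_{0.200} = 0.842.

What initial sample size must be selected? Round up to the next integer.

n = 35

n = [z_{α/2}·√(p₀q₀) + z_β·√(p₁q₁)]² / (p₁ − p₀)²
  = [1.645·√(0.17·0.83) + 0.842·√(0.03·0.97)]² / (-0.14)²
  = [1.645·0.3756 + 0.842·0.1706]² / 0.0196
  = [0.7616]² / 0.0196
  = 29.59
Adjust for 85% response: 29.59 / 0.85 = 34.81.
Round up → n = 35.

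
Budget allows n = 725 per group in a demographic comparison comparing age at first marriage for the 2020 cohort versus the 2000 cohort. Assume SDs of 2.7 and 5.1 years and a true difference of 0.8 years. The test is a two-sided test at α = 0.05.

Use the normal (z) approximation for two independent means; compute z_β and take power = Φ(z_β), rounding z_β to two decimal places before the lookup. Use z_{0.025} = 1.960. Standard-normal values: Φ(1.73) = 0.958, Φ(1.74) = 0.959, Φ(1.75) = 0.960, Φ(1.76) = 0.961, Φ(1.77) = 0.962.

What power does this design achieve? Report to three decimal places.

Power ≈ 0.962

z_β = δ·√(n/(σ₁²+σ₂²)) − z_{α/2}
    = 0.8 · √(725/33.3) − 1.960
    = 0.8 · 4.66602 − 1.960
    = 3.7328 − 1.960 = 1.7728 → 1.77
Power = Φ(1.77) = 0.962.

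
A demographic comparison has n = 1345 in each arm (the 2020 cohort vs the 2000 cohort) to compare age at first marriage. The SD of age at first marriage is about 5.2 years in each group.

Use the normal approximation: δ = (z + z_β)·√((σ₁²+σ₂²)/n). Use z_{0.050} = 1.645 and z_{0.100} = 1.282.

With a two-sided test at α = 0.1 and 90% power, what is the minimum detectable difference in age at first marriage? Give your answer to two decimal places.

δ = (z_{α/2} + z_β) · √((σ₁²+σ₂²)/n)
  = (1.645 + 1.282) · √(54.08/1345)
  = 2.927 · √0.04021
  = 2.927 · 0.2005
  = 0.5869

Minimum detectable difference ≈ 0.59 years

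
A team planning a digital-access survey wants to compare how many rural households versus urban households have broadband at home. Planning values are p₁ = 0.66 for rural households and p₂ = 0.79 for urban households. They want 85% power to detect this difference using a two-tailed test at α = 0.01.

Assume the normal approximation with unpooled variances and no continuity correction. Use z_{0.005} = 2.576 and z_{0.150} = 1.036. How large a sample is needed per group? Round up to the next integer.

n = 302 per group

n = (z_{α/2} + z_β)² · [p₁(1−p₁) + p₂(1−p₂)] / (p₁ − p₂)²
  = (2.576 + 1.036)² · (0.66·0.34 + 0.79·0.21) / (-0.13)²
  = (3.612)² · (0.2244 + 0.1659) / 0.0169
  = 13.0465 · 0.3903 / 0.0169
  = 301.31
Round up → n = 302 per group.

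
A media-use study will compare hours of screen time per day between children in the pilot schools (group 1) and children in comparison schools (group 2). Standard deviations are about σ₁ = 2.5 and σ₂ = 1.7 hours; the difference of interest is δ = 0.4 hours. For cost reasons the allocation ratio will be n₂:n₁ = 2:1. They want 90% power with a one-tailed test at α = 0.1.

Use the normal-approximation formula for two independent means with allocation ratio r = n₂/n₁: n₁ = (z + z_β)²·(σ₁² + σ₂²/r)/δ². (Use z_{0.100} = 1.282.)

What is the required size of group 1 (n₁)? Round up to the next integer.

n₁ = 317

n₁ = (z_α + z_β)² · (σ₁² + σ₂²/r) / δ²
   = (1.282 + 1.282)² · (2.5² + 1.7²/2) / 0.4²
   = 6.5741 · (6.25 + 1.445) / 0.16
   = 6.5741 · 7.695 / 0.16
   = 316.17
Round up → n₁ = 317; n₂ = r·n₁ = 2 × 317 = 634.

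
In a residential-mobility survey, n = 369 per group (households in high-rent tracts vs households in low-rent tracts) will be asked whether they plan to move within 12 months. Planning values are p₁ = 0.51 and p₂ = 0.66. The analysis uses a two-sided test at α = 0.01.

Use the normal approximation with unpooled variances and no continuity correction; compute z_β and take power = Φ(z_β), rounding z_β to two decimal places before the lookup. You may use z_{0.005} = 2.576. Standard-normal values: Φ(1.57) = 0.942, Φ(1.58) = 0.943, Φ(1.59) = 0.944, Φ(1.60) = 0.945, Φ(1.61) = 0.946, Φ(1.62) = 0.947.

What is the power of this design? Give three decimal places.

Power ≈ 0.946

z_β = |p₁−p₂|·√(n/[p₁q₁+p₂q₂]) − z_{α/2}
    = 0.15 · √(369/0.4743) − 2.576
    = 0.15 · 27.8924 − 2.576
    = 4.1839 − 2.576 = 1.6079 → 1.61
Power = Φ(1.61) = 0.946.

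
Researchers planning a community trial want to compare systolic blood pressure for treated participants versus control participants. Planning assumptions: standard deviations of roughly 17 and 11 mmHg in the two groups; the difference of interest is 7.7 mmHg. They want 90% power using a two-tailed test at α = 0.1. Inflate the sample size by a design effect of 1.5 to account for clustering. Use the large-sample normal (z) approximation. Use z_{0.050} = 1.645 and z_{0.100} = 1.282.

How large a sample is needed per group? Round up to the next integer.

n = 89 per group

n = (z_{α/2} + z_β)² · (σ₁² + σ₂²) / δ²
  = (1.645 + 1.282)² · (17² + 11² = 410) / 7.7²
  = 8.5673 · 410 / 59.29
  = 59.24
Design effect: 1.5 × 59.24 = 88.87.
Round up → n = 89 per group.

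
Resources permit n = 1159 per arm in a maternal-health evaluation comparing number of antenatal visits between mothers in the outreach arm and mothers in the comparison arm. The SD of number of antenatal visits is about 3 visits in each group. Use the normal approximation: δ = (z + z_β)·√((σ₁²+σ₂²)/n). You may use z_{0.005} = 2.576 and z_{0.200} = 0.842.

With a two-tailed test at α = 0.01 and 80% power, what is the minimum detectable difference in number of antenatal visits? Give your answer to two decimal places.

δ = (z_{α/2} + z_β) · √((σ₁²+σ₂²)/n)
  = (2.576 + 0.842) · √(18/1159)
  = 3.418 · √0.01553
  = 3.418 · 0.1246
  = 0.4260

Minimum detectable difference ≈ 0.43 visits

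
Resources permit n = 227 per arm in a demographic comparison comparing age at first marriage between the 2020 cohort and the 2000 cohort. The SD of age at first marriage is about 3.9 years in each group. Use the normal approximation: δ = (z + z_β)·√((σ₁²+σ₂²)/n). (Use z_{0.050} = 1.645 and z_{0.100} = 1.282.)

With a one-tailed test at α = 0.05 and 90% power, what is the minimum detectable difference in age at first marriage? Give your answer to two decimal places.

δ = (z_α + z_β) · √((σ₁²+σ₂²)/n)
  = (1.645 + 1.282) · √(30.42/227)
  = 2.927 · √0.13401
  = 2.927 · 0.3661
  = 1.0715

Minimum detectable difference ≈ 1.07 years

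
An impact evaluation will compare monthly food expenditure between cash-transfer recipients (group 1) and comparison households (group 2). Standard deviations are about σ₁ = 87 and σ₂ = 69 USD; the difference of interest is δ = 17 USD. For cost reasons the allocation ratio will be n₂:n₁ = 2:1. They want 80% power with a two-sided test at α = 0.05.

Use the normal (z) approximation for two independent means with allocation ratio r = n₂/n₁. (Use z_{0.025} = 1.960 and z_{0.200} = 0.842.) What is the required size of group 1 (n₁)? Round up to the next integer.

n₁ = (z_{α/2} + z_β)² · (σ₁² + σ₂²/r) / δ²
   = (1.960 + 0.842)² · (87² + 69²/2) / 17²
   = 7.8512 · (7569 + 2380.5) / 289
   = 7.8512 · 9949.5 / 289
   = 270.30
Round up → n₁ = 271; n₂ = r·n₁ = 2 × 271 = 542.

n₁ = 271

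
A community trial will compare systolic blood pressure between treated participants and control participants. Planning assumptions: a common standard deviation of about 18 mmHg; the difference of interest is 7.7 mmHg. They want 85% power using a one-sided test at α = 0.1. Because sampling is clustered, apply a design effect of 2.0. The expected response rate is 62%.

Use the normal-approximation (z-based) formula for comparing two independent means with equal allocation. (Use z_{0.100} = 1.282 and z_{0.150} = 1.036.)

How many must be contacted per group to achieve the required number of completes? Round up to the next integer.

n = (z_α + z_β)² · (σ₁² + σ₂²) / δ²
  = (1.282 + 1.036)² · (2·18² = 648) / 7.7²
  = 5.3731 · 648 / 59.29
  = 58.72
Design effect: 2.0 × 58.72 = 117.45.
Adjust for 62% response: 117.45 / 0.62 = 189.43.
Round up → n = 190 per group.

n = 190 per group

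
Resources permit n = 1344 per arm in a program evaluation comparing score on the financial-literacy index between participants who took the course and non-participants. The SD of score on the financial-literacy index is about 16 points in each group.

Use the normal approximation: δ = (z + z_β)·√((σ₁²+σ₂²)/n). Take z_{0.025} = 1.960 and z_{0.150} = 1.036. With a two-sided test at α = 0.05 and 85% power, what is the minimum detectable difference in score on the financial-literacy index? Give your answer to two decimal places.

Minimum detectable difference ≈ 1.85 points

δ = (z_{α/2} + z_β) · √((σ₁²+σ₂²)/n)
  = (1.960 + 1.036) · √(512/1344)
  = 2.996 · √0.38095
  = 2.996 · 0.6172
  = 1.8492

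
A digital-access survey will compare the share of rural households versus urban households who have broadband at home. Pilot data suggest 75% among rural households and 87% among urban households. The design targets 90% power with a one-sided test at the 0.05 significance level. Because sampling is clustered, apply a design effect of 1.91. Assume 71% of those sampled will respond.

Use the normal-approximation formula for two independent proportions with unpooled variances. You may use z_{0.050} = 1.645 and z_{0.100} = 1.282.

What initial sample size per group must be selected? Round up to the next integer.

n = 482 per group

n = (z_α + z_β)² · [p₁(1−p₁) + p₂(1−p₂)] / (p₁ − p₂)²
  = (1.645 + 1.282)² · (0.75·0.25 + 0.87·0.13) / (-0.12)²
  = (2.927)² · (0.1875 + 0.1131) / 0.0144
  = 8.5673 · 0.3006 / 0.0144
  = 178.84
Design effect: 1.91 × 178.84 = 341.59.
Adjust for 71% response: 341.59 / 0.71 = 481.11.
Round up → n = 482 per group.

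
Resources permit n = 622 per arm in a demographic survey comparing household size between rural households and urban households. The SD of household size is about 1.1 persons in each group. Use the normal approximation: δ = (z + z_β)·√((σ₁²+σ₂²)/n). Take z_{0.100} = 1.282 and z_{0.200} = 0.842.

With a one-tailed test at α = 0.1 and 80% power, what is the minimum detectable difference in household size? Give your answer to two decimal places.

Minimum detectable difference ≈ 0.13 persons

δ = (z_α + z_β) · √((σ₁²+σ₂²)/n)
  = (1.282 + 0.842) · √(2.42/622)
  = 2.124 · √0.00389
  = 2.124 · 0.0624
  = 0.1325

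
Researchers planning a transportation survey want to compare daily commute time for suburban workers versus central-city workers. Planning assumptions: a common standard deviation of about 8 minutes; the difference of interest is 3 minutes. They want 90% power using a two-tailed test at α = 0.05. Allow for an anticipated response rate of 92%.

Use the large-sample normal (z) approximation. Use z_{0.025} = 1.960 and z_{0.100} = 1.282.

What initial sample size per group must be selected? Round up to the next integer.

n = 163 per group

n = (z_{α/2} + z_β)² · (σ₁² + σ₂²) / δ²
  = (1.960 + 1.282)² · (2·8² = 128) / 3²
  = 10.5106 · 128 / 9
  = 149.48
Adjust for 92% response: 149.48 / 0.92 = 162.48.
Round up → n = 163 per group.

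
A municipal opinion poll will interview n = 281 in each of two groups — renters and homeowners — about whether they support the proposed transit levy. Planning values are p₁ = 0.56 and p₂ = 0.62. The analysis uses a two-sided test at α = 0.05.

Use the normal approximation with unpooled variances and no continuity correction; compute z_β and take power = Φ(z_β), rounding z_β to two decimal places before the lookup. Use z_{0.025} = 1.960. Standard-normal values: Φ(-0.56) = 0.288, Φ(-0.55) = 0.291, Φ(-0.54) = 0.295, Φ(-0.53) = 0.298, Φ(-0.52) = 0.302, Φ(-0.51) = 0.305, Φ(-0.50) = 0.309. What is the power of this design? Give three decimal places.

Power ≈ 0.305

z_β = |p₁−p₂|·√(n/[p₁q₁+p₂q₂]) − z_{α/2}
    = 0.06 · √(281/0.4820) − 1.960
    = 0.06 · 24.1451 − 1.960
    = 1.4487 − 1.960 = -0.5113 → -0.51
Power = Φ(-0.51) = 0.305.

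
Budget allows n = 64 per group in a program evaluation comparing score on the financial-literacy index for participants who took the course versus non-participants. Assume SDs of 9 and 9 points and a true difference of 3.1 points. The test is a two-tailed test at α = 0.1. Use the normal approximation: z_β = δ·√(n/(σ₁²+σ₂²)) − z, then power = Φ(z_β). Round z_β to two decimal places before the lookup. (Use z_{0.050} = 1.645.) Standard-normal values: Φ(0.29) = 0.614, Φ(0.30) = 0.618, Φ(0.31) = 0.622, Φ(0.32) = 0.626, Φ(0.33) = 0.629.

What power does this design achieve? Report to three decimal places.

Power ≈ 0.618

z_β = δ·√(n/(σ₁²+σ₂²)) − z_{α/2}
    = 3.1 · √(64/162) − 1.645
    = 3.1 · 0.62854 − 1.645
    = 1.9485 − 1.645 = 0.3035 → 0.30
Power = Φ(0.30) = 0.618.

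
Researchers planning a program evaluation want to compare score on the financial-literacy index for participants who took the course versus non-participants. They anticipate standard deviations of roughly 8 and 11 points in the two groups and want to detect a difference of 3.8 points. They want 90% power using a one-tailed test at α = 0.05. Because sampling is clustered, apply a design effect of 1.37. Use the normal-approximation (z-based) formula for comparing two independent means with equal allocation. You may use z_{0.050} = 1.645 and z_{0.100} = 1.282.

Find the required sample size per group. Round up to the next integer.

n = 151 per group

n = (z_α + z_β)² · (σ₁² + σ₂²) / δ²
  = (1.645 + 1.282)² · (8² + 11² = 185) / 3.8²
  = 8.5673 · 185 / 14.44
  = 109.76
Design effect: 1.37 × 109.76 = 150.37.
Round up → n = 151 per group.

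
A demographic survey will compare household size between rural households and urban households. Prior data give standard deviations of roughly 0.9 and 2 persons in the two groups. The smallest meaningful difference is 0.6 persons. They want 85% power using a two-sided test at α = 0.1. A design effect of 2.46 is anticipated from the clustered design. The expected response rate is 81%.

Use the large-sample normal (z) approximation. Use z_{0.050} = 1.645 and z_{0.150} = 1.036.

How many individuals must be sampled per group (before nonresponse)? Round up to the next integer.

n = (z_{α/2} + z_β)² · (σ₁² + σ₂²) / δ²
  = (1.645 + 1.036)² · (0.9² + 2² = 4.81) / 0.6²
  = 7.1878 · 4.81 / 0.36
  = 96.04
Design effect: 2.46 × 96.04 = 236.25.
Adjust for 81% response: 236.25 / 0.81 = 291.67.
Round up → n = 292 per group.

n = 292 per group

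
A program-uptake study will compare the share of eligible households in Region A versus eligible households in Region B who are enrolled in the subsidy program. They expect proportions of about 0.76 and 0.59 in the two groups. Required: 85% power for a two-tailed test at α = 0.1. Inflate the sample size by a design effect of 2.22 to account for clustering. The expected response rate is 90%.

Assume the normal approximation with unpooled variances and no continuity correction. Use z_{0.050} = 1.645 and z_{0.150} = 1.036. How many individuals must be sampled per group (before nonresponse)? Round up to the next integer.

n = 261 per group

n = (z_{α/2} + z_β)² · [p₁(1−p₁) + p₂(1−p₂)] / (p₁ − p₂)²
  = (1.645 + 1.036)² · (0.76·0.24 + 0.59·0.41) / (0.17)²
  = (2.681)² · (0.1824 + 0.2419) / 0.0289
  = 7.1878 · 0.4243 / 0.0289
  = 105.53
Design effect: 2.22 × 105.53 = 234.27.
Adjust for 90% response: 234.27 / 0.90 = 260.30.
Round up → n = 261 per group.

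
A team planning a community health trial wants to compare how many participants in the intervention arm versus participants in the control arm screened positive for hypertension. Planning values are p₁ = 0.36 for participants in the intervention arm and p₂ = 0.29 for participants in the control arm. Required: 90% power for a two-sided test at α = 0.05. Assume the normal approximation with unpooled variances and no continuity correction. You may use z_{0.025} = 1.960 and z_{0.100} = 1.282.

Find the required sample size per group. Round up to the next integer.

n = 936 per group

n = (z_{α/2} + z_β)² · [p₁(1−p₁) + p₂(1−p₂)] / (p₁ − p₂)²
  = (1.960 + 1.282)² · (0.36·0.64 + 0.29·0.71) / (0.07)²
  = (3.242)² · (0.2304 + 0.2059) / 0.0049
  = 10.5106 · 0.4363 / 0.0049
  = 935.87
Round up → n = 936 per group.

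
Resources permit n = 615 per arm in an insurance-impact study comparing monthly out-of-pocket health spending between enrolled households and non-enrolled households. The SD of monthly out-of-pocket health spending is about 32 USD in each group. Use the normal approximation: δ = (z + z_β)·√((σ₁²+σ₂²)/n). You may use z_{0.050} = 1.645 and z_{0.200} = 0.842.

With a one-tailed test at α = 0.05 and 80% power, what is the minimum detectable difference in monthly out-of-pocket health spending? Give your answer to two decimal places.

Minimum detectable difference ≈ 4.54 USD

δ = (z_α + z_β) · √((σ₁²+σ₂²)/n)
  = (1.645 + 0.842) · √(2048/615)
  = 2.487 · √3.3301
  = 2.487 · 1.8249
  = 4.5384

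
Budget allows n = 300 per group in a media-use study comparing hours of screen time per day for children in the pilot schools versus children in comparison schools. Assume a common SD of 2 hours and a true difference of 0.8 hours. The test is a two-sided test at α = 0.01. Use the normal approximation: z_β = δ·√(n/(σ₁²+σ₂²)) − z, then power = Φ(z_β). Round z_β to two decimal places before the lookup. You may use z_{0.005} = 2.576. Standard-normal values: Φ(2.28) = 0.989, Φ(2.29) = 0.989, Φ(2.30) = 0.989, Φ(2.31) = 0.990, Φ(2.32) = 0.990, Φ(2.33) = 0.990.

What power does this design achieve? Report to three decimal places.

z_β = δ·√(n/(σ₁²+σ₂²)) − z_{α/2}
    = 0.8 · √(300/8) − 2.576
    = 0.8 · 6.12372 − 2.576
    = 4.8990 − 2.576 = 2.3230 → 2.32
Power = Φ(2.32) = 0.990.

Power ≈ 0.990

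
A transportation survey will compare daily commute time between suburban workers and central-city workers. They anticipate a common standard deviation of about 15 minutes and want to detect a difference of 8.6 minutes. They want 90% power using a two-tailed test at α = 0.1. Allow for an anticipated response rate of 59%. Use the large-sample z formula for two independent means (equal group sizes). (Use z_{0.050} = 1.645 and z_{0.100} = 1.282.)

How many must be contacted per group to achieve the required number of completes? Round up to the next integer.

n = 89 per group

n = (z_{α/2} + z_β)² · (σ₁² + σ₂²) / δ²
  = (1.645 + 1.282)² · (2·15² = 450) / 8.6²
  = 8.5673 · 450 / 73.96
  = 52.13
Adjust for 59% response: 52.13 / 0.59 = 88.35.
Round up → n = 89 per group.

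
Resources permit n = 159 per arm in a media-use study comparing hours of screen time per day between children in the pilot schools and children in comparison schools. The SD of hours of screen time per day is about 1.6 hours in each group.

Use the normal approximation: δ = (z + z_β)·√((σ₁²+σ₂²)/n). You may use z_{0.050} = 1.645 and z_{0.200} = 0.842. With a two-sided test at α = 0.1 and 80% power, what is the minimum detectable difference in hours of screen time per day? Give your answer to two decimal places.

Minimum detectable difference ≈ 0.45 hours

δ = (z_{α/2} + z_β) · √((σ₁²+σ₂²)/n)
  = (1.645 + 0.842) · √(5.12/159)
  = 2.487 · √0.0322
  = 2.487 · 0.1794
  = 0.4463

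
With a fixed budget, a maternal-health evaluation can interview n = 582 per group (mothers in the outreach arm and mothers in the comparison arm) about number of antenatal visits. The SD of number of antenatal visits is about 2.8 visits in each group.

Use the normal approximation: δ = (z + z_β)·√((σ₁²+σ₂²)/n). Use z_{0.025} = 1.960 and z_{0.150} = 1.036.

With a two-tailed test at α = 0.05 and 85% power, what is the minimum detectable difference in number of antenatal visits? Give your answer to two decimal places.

Minimum detectable difference ≈ 0.49 visits

δ = (z_{α/2} + z_β) · √((σ₁²+σ₂²)/n)
  = (1.960 + 1.036) · √(15.68/582)
  = 2.996 · √0.02694
  = 2.996 · 0.1641
  = 0.4918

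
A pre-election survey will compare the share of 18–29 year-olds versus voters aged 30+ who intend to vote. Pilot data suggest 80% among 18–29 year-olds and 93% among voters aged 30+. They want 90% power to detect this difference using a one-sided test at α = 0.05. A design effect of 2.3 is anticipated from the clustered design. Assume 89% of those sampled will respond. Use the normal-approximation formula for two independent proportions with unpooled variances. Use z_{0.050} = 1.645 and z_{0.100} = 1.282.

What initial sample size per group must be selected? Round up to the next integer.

n = (z_α + z_β)² · [p₁(1−p₁) + p₂(1−p₂)] / (p₁ − p₂)²
  = (1.645 + 1.282)² · (0.80·0.20 + 0.93·0.07) / (-0.13)²
  = (2.927)² · (0.1600 + 0.0651) / 0.0169
  = 8.5673 · 0.2251 / 0.0169
  = 114.11
Design effect: 2.3 × 114.11 = 262.46.
Adjust for 89% response: 262.46 / 0.89 = 294.90.
Round up → n = 295 per group.

n = 295 per group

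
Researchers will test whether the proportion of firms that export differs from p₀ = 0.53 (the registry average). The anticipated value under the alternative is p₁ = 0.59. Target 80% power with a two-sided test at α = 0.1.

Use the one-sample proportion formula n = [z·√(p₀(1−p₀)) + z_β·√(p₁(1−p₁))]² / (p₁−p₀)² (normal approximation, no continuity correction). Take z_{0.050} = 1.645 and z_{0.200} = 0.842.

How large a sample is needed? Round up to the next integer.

n = [z_{α/2}·√(p₀q₀) + z_β·√(p₁q₁)]² / (p₁ − p₀)²
  = [1.645·√(0.53·0.47) + 0.842·√(0.59·0.41)]² / (0.06)²
  = [1.645·0.4991 + 0.842·0.4918]² / 0.0036
  = [1.2351]² / 0.0036
  = 423.77
Round up → n = 424.

n = 424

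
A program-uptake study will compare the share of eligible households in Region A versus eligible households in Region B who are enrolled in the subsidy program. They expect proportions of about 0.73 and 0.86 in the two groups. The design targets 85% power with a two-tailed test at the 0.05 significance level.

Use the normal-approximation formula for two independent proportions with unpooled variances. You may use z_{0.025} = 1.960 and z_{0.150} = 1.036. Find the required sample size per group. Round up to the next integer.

n = (z_{α/2} + z_β)² · [p₁(1−p₁) + p₂(1−p₂)] / (p₁ − p₂)²
  = (1.960 + 1.036)² · (0.73·0.27 + 0.86·0.14) / (-0.13)²
  = (2.996)² · (0.1971 + 0.1204) / 0.0169
  = 8.9760 · 0.3175 / 0.0169
  = 168.63
Round up → n = 169 per group.

n = 169 per group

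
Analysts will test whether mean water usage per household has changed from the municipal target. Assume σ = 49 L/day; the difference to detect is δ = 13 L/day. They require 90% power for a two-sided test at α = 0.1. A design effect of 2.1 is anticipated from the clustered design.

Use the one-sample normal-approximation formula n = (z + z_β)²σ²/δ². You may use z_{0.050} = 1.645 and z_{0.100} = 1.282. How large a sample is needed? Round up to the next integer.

n = (z_{α/2} + z_β)² · σ² / δ²
  = (1.645 + 1.282)² · 49² / 13²
  = 8.5673 · 2401 / 169
  = 121.72
Design effect: 2.1 × 121.72 = 255.61.
Round up → n = 256.

n = 256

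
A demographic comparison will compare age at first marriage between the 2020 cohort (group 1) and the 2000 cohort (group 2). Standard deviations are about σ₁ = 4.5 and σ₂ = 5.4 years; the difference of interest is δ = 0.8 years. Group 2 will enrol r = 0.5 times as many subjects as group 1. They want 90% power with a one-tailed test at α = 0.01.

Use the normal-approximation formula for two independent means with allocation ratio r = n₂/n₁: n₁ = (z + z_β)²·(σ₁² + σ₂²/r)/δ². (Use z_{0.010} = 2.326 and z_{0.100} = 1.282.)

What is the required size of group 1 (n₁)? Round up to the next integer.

n₁ = (z_α + z_β)² · (σ₁² + σ₂²/r) / δ²
   = (2.326 + 1.282)² · (4.5² + 5.4²/0.5) / 0.8²
   = 13.0177 · (20.25 + 58.32) / 0.64
   = 13.0177 · 78.57 / 0.64
   = 1598.12
Round up → n₁ = 1599; n₂ = r·n₁ = 0.5 × 1599 = 800.

n₁ = 1599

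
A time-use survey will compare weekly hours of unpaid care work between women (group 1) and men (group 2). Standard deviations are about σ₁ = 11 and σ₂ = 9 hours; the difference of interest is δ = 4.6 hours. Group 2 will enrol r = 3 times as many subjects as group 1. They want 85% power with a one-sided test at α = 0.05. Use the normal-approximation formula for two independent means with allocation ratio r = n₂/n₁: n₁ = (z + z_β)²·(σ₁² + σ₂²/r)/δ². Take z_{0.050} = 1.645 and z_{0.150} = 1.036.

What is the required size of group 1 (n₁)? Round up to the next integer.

n₁ = (z_α + z_β)² · (σ₁² + σ₂²/r) / δ²
   = (1.645 + 1.036)² · (11² + 9²/3) / 4.6²
   = 7.1878 · (121 + 27) / 21.16
   = 7.1878 · 148 / 21.16
   = 50.27
Round up → n₁ = 51; n₂ = r·n₁ = 3 × 51 = 153.

n₁ = 51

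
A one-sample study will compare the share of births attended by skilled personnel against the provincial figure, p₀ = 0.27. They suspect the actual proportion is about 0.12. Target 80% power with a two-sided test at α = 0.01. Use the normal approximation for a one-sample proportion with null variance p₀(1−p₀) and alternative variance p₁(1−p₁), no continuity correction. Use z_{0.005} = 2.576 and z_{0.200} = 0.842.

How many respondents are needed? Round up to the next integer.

n = [z_{α/2}·√(p₀q₀) + z_β·√(p₁q₁)]² / (p₁ − p₀)²
  = [2.576·√(0.27·0.73) + 0.842·√(0.12·0.88)]² / (-0.15)²
  = [2.576·0.4440 + 0.842·0.3250]² / 0.0225
  = [1.4173]² / 0.0225
  = 89.27
Round up → n = 90.

n = 90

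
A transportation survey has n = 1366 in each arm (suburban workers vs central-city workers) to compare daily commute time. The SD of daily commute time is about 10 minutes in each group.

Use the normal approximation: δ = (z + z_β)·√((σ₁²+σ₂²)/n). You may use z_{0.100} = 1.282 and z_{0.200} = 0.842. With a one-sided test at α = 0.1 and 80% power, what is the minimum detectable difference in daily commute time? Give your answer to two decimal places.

δ = (z_α + z_β) · √((σ₁²+σ₂²)/n)
  = (1.282 + 0.842) · √(200/1366)
  = 2.124 · √0.14641
  = 2.124 · 0.3826
  = 0.8127

Minimum detectable difference ≈ 0.81 minutes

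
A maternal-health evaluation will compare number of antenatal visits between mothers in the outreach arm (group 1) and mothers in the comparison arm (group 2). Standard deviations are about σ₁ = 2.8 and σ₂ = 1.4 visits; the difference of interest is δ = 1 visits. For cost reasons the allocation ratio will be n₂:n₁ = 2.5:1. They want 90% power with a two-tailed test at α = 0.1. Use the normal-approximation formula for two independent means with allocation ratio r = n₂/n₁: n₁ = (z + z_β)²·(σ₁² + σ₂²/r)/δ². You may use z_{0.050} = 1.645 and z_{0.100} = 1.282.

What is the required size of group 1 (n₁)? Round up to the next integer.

n₁ = 74

n₁ = (z_{α/2} + z_β)² · (σ₁² + σ₂²/r) / δ²
   = (1.645 + 1.282)² · (2.8² + 1.4²/2.5) / 1²
   = 8.5673 · (7.84 + 0.784) / 1
   = 8.5673 · 8.624 / 1
   = 73.88
Round up → n₁ = 74; n₂ = r·n₁ = 2.5 × 74 = 185.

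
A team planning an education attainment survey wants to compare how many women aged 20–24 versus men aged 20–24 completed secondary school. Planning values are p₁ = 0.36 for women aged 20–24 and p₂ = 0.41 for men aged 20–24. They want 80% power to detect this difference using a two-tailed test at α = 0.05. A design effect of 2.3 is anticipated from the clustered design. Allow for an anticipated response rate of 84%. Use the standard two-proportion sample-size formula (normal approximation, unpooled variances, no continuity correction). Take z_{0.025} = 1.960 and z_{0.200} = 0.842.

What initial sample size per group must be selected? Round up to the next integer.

n = (z_{α/2} + z_β)² · [p₁(1−p₁) + p₂(1−p₂)] / (p₁ − p₂)²
  = (1.960 + 0.842)² · (0.36·0.64 + 0.41·0.59) / (-0.05)²
  = (2.802)² · (0.2304 + 0.2419) / 0.0025
  = 7.8512 · 0.4723 / 0.0025
  = 1483.25
Design effect: 2.3 × 1483.25 = 3411.47.
Adjust for 84% response: 3411.47 / 0.84 = 4061.28.
Round up → n = 4062 per group.

n = 4062 per group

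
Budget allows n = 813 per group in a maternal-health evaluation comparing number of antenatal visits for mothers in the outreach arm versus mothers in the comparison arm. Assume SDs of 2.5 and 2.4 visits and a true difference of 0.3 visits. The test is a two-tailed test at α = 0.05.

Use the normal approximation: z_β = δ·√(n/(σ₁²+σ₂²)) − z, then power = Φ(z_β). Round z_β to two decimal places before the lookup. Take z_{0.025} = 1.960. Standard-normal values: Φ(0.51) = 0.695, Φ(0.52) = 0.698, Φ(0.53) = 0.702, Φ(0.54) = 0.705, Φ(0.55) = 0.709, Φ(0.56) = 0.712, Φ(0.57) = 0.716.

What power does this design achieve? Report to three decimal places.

z_β = δ·√(n/(σ₁²+σ₂²)) − z_{α/2}
    = 0.3 · √(813/12.01) − 1.960
    = 0.3 · 8.22761 − 1.960
    = 2.4683 − 1.960 = 0.5083 → 0.51
Power = Φ(0.51) = 0.695.

Power ≈ 0.695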